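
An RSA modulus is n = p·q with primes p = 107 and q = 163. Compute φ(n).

φ(n) = (p − 1)(q − 1) = (107−1)(163−1) = 106·162 = 17172.

17172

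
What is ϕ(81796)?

81796 = 2^2 * 11^2 * 13^2.
φ(81796) = 81796 · (1 − 1/2) · (1 − 1/11) · (1 − 1/13)
       = 81796 · 120/286 = 34320.

34320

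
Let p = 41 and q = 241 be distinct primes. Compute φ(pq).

For distinct primes, φ(pq) = (p−1)(q−1) = 40 × 240 = 9600.

9600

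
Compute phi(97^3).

903264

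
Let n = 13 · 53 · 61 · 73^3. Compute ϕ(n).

14365278720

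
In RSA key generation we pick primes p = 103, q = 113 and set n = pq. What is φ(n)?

φ(pq) = (p−1)(q−1) = 102 · 112 = 11424.

11424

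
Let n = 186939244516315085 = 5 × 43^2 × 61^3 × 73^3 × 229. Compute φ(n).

141091782880527360

φ(186939244516315085) = 186939244516315085 · (1 − 1/5) · (1 − 1/43) · (1 − 1/61) · (1 − 1/73) · (1 − 1/229)
       = 186939244516315085 · 165473280/219243455 = 141091782880527360.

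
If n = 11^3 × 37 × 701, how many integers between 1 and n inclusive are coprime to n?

30492000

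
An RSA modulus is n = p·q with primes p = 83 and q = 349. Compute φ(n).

28536

For distinct primes, φ(pq) = (p−1)(q−1) = 82 × 348 = 28536.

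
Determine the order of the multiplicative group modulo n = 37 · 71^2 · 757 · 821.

φ(115919755949) = 115919755949 · (1 − 1/37) · (1 − 1/71) · (1 − 1/757) · (1 − 1/821)
       = 115919755949 · 1562198400/1632672619 = 110916086400.

110916086400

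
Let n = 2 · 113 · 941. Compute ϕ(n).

105280

φ(212666) = 212666 · (1 − 1/2) · (1 − 1/113) · (1 − 1/941)
       = 212666 · 105280/212666 = 105280.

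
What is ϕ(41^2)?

1640

φ(1681) = 1681 · (1 − 1/41)
       = 1681 · 40/41 = 1640.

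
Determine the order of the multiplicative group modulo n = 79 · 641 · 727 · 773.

φ(79) = 79 − 1 = 78.
φ(641) = 641 − 1 = 640.
φ(727) = 727 − 1 = 726.
φ(773) = 773 − 1 = 772.
φ(28457649469) = 78 × 640 × 726 × 772 = 27978762240.

27978762240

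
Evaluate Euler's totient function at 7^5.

φ(16807) = 16807 · (1 − 1/7)
       = 16807 · 6/7 = 14406.

14406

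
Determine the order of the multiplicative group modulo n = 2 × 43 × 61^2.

153720

φ(2) = 2 − 1 = 1.
φ(43) = 43 − 1 = 42.
φ(61^2) = 61^2 − 61^1 = 3721 − 61 = 3660.
Since φ is multiplicative, φ(320006) = 1 · 42 · 3660 = 153720.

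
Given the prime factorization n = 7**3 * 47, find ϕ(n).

φ(16121) = 16121 · (1 − 1/7) · (1 − 1/47)
       = 16121 · 276/329 = 13524.

13524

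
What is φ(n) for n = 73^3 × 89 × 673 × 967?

φ(22532019857783) = 22532019857783 · (1 − 1/73) · (1 − 1/89) · (1 − 1/673) · (1 − 1/967)
       = 22532019857783 · 4113027072/4228189127 = 21918321266688.

21918321266688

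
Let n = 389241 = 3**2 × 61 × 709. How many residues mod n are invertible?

254880

φ(389241) = 389241 · (1 − 1/3) · (1 − 1/61) · (1 − 1/709)
       = 389241 · 84960/129747 = 254880.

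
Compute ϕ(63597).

37632

Prime factorization: 63597 = 3 · 17 · 29 · 43.
φ(3) = 3 − 1 = 2.
φ(17) = 17 − 1 = 16.
φ(29) = 29 − 1 = 28.
φ(43) = 43 − 1 = 42.
Multiply: 2 · 16 · 28 · 42 = 37632.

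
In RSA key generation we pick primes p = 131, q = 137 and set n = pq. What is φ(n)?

φ(131) = 131 − 1 = 130.
φ(137) = 137 − 1 = 136.
φ(17947) = 130 × 136 = 17680.

17680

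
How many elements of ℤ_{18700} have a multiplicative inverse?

6400

18700 = 2^2 * 5^2 * 11 * 17.
φ(18700) = 18700 · (1 − 1/2) · (1 − 1/5) · (1 − 1/11) · (1 − 1/17)
       = 18700 · 640/1870 = 6400.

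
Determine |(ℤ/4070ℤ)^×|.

1440

Factor 4070: 4070 = 2 · 5 · 11 · 37.
φ(4070) = 4070 · (1 − 1/2) · (1 − 1/5) · (1 − 1/11) · (1 − 1/37)
       = 4070 · 1440/4070 = 1440.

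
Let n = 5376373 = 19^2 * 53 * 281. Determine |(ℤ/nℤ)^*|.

4979520

φ(19^2) = 19^1·(19−1) = 19·18 = 342.
φ(53) = 53 − 1 = 52.
φ(281) = 281 − 1 = 280.
φ(5376373) = 342 × 52 × 280 = 4979520.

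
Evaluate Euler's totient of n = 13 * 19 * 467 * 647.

65023776

φ(74630803) = 74630803 · (1 − 1/13) · (1 − 1/19) · (1 − 1/467) · (1 − 1/647)
       = 74630803 · 65023776/74630803 = 65023776.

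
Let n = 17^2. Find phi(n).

φ(289) = 289 · (1 − 1/17)
       = 289 · 16/17 = 272.

272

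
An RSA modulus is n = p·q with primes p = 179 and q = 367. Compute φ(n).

65148

φ(179) = 179 − 1 = 178.
φ(367) = 367 − 1 = 366.
Since φ is multiplicative, φ(65693) = 178 · 366 = 65148.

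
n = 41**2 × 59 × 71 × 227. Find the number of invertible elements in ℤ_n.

1504798400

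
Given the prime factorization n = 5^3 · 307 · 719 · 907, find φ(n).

19905544800

φ(5^3) = 5^2·(5−1) = 25·4 = 100.
φ(307) = 307 − 1 = 306.
φ(719) = 719 − 1 = 718.
φ(907) = 907 − 1 = 906.
Since φ is multiplicative, φ(25025603875) = 100 · 306 · 718 · 906 = 19905544800.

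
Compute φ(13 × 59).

696

φ(13) = 13 − 1 = 12.
φ(59) = 59 − 1 = 58.
φ(767) = 12 × 58 = 696.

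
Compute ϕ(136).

64

Factor 136: 136 = 2**3 · 17.
φ(136) = 136 · (1 − 1/2) · (1 − 1/17)
       = 136 · 16/34 = 64.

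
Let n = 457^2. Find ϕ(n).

φ(208849) = 208849 · (1 − 1/457)
       = 208849 · 456/457 = 208392.

208392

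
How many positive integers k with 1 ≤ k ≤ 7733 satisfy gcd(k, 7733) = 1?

First factor: 7733 = 11 * 19 * 37.
φ(11) = 11 − 1 = 10.
φ(19) = 19 − 1 = 18.
φ(37) = 37 − 1 = 36.
φ(7733) = 10 × 18 × 36 = 6480.

6480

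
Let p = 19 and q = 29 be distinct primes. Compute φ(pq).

504

For distinct primes, φ(pq) = (p−1)(q−1) = 18 × 28 = 504.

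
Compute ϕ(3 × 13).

φ(3) = 3 − 1 = 2.
φ(13) = 13 − 1 = 12.
Multiply: 2 · 12 = 24.

24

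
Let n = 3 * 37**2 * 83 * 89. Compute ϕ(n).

19223424

φ(3) = 3 − 1 = 2.
φ(37^2) = 37^1·(37−1) = 37·36 = 1332.
φ(83) = 83 − 1 = 82.
φ(89) = 89 − 1 = 88.
Multiply: 2 · 1332 · 82 · 88 = 19223424.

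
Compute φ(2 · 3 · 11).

φ(2) = 2 − 1 = 1.
φ(3) = 3 − 1 = 2.
φ(11) = 11 − 1 = 10.
Since φ is multiplicative, φ(66) = 1 · 2 · 10 = 20.

20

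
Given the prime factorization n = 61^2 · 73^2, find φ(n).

φ(19829209) = 19829209 · (1 − 1/61) · (1 − 1/73)
       = 19829209 · 4320/4453 = 19236960.

19236960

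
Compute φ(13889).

First factor: 13889 = 17 × 19 × 43.
φ(17) = 17 − 1 = 16.
φ(19) = 19 − 1 = 18.
φ(43) = 43 − 1 = 42.
φ(13889) = 16 × 18 × 42 = 12096.

12096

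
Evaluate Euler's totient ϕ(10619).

Prime factorization: 10619 = 7 × 37 × 41.
φ(10619) = 10619 · (1 − 1/7) · (1 − 1/37) · (1 − 1/41)
       = 10619 · 8640/10619 = 8640.

8640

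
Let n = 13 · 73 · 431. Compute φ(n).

371520

φ(13) = 13 − 1 = 12.
φ(73) = 73 − 1 = 72.
φ(431) = 431 − 1 = 430.
Since φ is multiplicative, φ(409019) = 12 · 72 · 430 = 371520.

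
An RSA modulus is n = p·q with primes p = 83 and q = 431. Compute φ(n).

35260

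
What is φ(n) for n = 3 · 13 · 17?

φ(663) = 663 · (1 − 1/3) · (1 − 1/13) · (1 − 1/17)
       = 663 · 384/663 = 384.

384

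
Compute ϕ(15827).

12096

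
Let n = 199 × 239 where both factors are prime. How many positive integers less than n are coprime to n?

47124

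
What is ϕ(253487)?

253487 = 13 × 17 × 31 × 37.
φ(253487) = 253487 · (1 − 1/13) · (1 − 1/17) · (1 − 1/31) · (1 − 1/37)
       = 253487 · 207360/253487 = 207360.

207360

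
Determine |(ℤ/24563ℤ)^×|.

18480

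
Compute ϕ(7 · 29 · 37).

φ(7) = 7 − 1 = 6.
φ(29) = 29 − 1 = 28.
φ(37) = 37 − 1 = 36.
Multiply: 6 · 28 · 36 = 6048.

6048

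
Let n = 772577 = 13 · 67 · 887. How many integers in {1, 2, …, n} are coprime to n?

φ(772577) = 772577 · (1 − 1/13) · (1 − 1/67) · (1 − 1/887)
       = 772577 · 701712/772577 = 701712.

701712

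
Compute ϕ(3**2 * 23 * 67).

φ(3^2) = 3^2 − 3^1 = 9 − 3 = 6.
φ(23) = 23 − 1 = 22.
φ(67) = 67 − 1 = 66.
Since φ is multiplicative, φ(13869) = 6 · 22 · 66 = 8712.

8712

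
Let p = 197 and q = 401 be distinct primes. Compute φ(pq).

φ(197) = 197 − 1 = 196.
φ(401) = 401 − 1 = 400.
Multiply: 196 · 400 = 78400.

78400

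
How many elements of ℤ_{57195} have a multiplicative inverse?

28800

Factor 57195: 57195 = 3^2 · 5 · 31 · 41.
φ(57195) = 57195 · (1 − 1/3) · (1 − 1/5) · (1 − 1/31) · (1 − 1/41)
       = 57195 · 9600/19065 = 28800.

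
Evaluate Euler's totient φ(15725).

11520

Factor 15725: 15725 = 5^2 * 17 * 37.
φ(15725) = 15725 · (1 − 1/5) · (1 − 1/17) · (1 − 1/37)
       = 15725 · 2304/3145 = 11520.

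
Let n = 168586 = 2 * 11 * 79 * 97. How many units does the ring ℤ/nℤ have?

74880

φ(168586) = 168586 · (1 − 1/2) · (1 − 1/11) · (1 − 1/79) · (1 − 1/97)
       = 168586 · 74880/168586 = 74880.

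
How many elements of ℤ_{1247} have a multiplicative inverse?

1176

1247 = 29 × 43.
φ(29) = 29 − 1 = 28.
φ(43) = 43 − 1 = 42.
Since φ is multiplicative, φ(1247) = 28 · 42 = 1176.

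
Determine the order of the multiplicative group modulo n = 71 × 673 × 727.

φ(71) = 71 − 1 = 70.
φ(673) = 673 − 1 = 672.
φ(727) = 727 − 1 = 726.
φ(34738241) = 70 × 672 × 726 = 34151040.

34151040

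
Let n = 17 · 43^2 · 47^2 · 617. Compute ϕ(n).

φ(17) = 17 − 1 = 16.
φ(43^2) = 43^2 − 43^1 = 1849 − 43 = 1806.
φ(47^2) = 47^2 − 47^1 = 2209 − 47 = 2162.
φ(617) = 617 − 1 = 616.
Multiply: 16 · 1806 · 2162 · 616 = 38483461632.

38483461632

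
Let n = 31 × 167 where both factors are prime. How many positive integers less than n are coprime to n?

4980

For distinct primes, φ(pq) = (p−1)(q−1) = 30 × 166 = 4980.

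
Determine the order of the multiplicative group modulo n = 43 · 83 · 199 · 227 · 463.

φ(74645988331) = 74645988331 · (1 − 1/43) · (1 − 1/83) · (1 − 1/199) · (1 − 1/227) · (1 − 1/463)
       = 74645988331 · 71199795744/74645988331 = 71199795744.

71199795744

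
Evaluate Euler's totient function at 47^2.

2162

φ(47^2) = 47^2 − 47^1 = 2209 − 47 = 2162.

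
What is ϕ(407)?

Prime factorization: 407 = 11 · 37.
φ(407) = 407 · (1 − 1/11) · (1 − 1/37)
       = 407 · 360/407 = 360.

360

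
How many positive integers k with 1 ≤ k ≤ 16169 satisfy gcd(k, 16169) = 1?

14256

Factor 16169: 16169 = 19 × 23 × 37.
φ(16169) = 16169 · (1 − 1/19) · (1 − 1/23) · (1 − 1/37)
       = 16169 · 14256/16169 = 14256.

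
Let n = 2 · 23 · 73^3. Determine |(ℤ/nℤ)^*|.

φ(2) = 2 − 1 = 1.
φ(23) = 23 − 1 = 22.
φ(73^3) = 73^3 − 73^2 = 389017 − 5329 = 383688.
Since φ is multiplicative, φ(17894782) = 1 · 22 · 383688 = 8441136.

8441136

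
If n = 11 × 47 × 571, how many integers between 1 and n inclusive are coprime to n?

φ(11) = 11 − 1 = 10.
φ(47) = 47 − 1 = 46.
φ(571) = 571 − 1 = 570.
Multiply: 10 · 46 · 570 = 262200.

262200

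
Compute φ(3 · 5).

φ(3) = 3 − 1 = 2.
φ(5) = 5 − 1 = 4.
φ(15) = 2 × 4 = 8.

8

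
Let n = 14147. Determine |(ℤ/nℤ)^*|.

14147 = 7 * 43 * 47.
φ(14147) = 14147 · (1 − 1/7) · (1 − 1/43) · (1 − 1/47)
       = 14147 · 11592/14147 = 11592.

11592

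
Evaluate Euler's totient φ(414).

Factor 414: 414 = 2 × 3^2 × 23.
φ(2) = 2 − 1 = 1.
φ(3^2) = 3^1·(3−1) = 3·2 = 6.
φ(23) = 23 − 1 = 22.
Since φ is multiplicative, φ(414) = 1 · 6 · 22 = 132.

132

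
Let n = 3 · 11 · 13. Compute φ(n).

φ(3) = 3 − 1 = 2.
φ(11) = 11 − 1 = 10.
φ(13) = 13 − 1 = 12.
φ(429) = 2 × 10 × 12 = 240.

240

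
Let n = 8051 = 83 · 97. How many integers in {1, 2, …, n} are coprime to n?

7872

φ(8051) = 8051 · (1 − 1/83) · (1 − 1/97)
       = 8051 · 7872/8051 = 7872.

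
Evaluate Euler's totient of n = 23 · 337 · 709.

φ(23) = 23 − 1 = 22.
φ(337) = 337 − 1 = 336.
φ(709) = 709 − 1 = 708.
φ(5495459) = 22 × 336 × 708 = 5233536.

5233536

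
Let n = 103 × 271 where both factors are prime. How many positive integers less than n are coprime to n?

27540

φ(pq) = (p−1)(q−1) = 102 · 270 = 27540.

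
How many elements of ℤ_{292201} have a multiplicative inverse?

Factor 292201: 292201 = 7 × 13**3 × 19.
φ(292201) = 292201 · (1 − 1/7) · (1 − 1/13) · (1 − 1/19)
       = 292201 · 1296/1729 = 219024.

219024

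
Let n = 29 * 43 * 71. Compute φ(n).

82320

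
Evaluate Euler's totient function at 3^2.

6

φ(3^2) = 3^1·(3−1) = 3·2 = 6.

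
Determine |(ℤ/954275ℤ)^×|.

954275 = 5^2 · 7^2 · 19 · 41.
φ(5^2) = 5^1·(5−1) = 5·4 = 20.
φ(7^2) = 7^1·(7−1) = 7·6 = 42.
φ(19) = 19 − 1 = 18.
φ(41) = 41 − 1 = 40.
Since φ is multiplicative, φ(954275) = 20 · 42 · 18 · 40 = 604800.

604800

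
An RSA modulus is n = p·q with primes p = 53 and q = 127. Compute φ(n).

6552

For distinct primes, φ(pq) = (p−1)(q−1) = 52 × 126 = 6552.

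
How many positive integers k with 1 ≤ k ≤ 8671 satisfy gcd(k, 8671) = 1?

7392

First factor: 8671 = 13 * 23 * 29.
φ(13) = 13 − 1 = 12.
φ(23) = 23 − 1 = 22.
φ(29) = 29 − 1 = 28.
Since φ is multiplicative, φ(8671) = 12 · 22 · 28 = 7392.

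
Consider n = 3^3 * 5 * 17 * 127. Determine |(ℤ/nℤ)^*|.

φ(3^3) = 3^2·(3−1) = 9·2 = 18.
φ(5) = 5 − 1 = 4.
φ(17) = 17 − 1 = 16.
φ(127) = 127 − 1 = 126.
Multiply: 18 · 4 · 16 · 126 = 145152.

145152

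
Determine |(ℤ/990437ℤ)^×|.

752640

Prime factorization: 990437 = 7^2 × 17 × 29 × 41.
φ(7^2) = 7^1·(7−1) = 7·6 = 42.
φ(17) = 17 − 1 = 16.
φ(29) = 29 − 1 = 28.
φ(41) = 41 − 1 = 40.
Since φ is multiplicative, φ(990437) = 42 · 16 · 28 · 40 = 752640.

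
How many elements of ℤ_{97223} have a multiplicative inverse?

First factor: 97223 = 7 · 17 · 19 · 43.
φ(7) = 7 − 1 = 6.
φ(17) = 17 − 1 = 16.
φ(19) = 19 − 1 = 18.
φ(43) = 43 − 1 = 42.
φ(97223) = 6 × 16 × 18 × 42 = 72576.

72576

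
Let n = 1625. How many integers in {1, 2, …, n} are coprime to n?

1200

Factor 1625: 1625 = 5^3 * 13.
φ(5^3) = 5^3 − 5^2 = 125 − 25 = 100.
φ(13) = 13 − 1 = 12.
Since φ is multiplicative, φ(1625) = 100 · 12 = 1200.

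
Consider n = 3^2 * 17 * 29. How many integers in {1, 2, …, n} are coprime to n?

φ(3^2) = 3^1·(3−1) = 3·2 = 6.
φ(17) = 17 − 1 = 16.
φ(29) = 29 − 1 = 28.
Since φ is multiplicative, φ(4437) = 6 · 16 · 28 = 2688.

2688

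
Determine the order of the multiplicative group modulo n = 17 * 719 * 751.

φ(9179473) = 9179473 · (1 − 1/17) · (1 − 1/719) · (1 − 1/751)
       = 9179473 · 8616000/9179473 = 8616000.

8616000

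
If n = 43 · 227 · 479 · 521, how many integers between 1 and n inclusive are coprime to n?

2359331520

φ(43) = 43 − 1 = 42.
φ(227) = 227 − 1 = 226.
φ(479) = 479 − 1 = 478.
φ(521) = 521 − 1 = 520.
Multiply: 42 · 226 · 478 · 520 = 2359331520.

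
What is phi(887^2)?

785882

φ(887^2) = 887^1·(887−1) = 887·886 = 785882.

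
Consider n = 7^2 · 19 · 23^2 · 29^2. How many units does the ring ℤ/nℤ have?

310619232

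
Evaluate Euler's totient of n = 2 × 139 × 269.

φ(74782) = 74782 · (1 − 1/2) · (1 − 1/139) · (1 − 1/269)
       = 74782 · 36984/74782 = 36984.

36984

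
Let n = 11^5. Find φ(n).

146410

φ(11^5) = 11^5 − 11^4 = 161051 − 14641 = 146410.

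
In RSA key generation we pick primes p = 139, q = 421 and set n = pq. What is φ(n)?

φ(n) = (p − 1)(q − 1) = (139−1)(421−1) = 138·420 = 57960.

57960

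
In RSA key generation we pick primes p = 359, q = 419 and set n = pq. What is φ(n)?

φ(150421) = 150421 · (1 − 1/359) · (1 − 1/419)
       = 150421 · 149644/150421 = 149644.

149644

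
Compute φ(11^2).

110

φ(121) = 121 · (1 − 1/11)
       = 121 · 10/11 = 110.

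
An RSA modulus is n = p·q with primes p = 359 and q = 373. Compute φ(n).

φ(pq) = (p−1)(q−1) = 358 · 372 = 133176.

133176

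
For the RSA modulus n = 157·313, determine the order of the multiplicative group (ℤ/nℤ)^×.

For distinct primes, φ(pq) = (p−1)(q−1) = 156 × 312 = 48672.

48672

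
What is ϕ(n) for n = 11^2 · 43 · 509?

2346960

φ(2648327) = 2648327 · (1 − 1/11) · (1 − 1/43) · (1 − 1/509)
       = 2648327 · 213360/240757 = 2346960.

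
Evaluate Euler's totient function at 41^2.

1640

φ(41^2) = 41^1·(41−1) = 41·40 = 1640.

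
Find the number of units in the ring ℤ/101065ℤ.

Prime factorization: 101065 = 5 · 17 · 29 · 41.
φ(101065) = 101065 · (1 − 1/5) · (1 − 1/17) · (1 − 1/29) · (1 − 1/41)
       = 101065 · 71680/101065 = 71680.

71680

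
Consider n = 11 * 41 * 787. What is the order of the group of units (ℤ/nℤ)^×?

314400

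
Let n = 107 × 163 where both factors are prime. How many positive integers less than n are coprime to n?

φ(17441) = 17441 · (1 − 1/107) · (1 − 1/163)
       = 17441 · 17172/17441 = 17172.

17172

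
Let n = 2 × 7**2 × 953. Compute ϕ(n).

φ(93394) = 93394 · (1 − 1/2) · (1 − 1/7) · (1 − 1/953)
       = 93394 · 5712/13342 = 39984.

39984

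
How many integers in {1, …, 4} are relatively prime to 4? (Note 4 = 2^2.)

φ(2^2) = 2^2 − 2^1 = 4 − 2 = 2.

2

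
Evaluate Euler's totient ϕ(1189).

1189 = 29 · 41.
φ(1189) = 1189 · (1 − 1/29) · (1 − 1/41)
       = 1189 · 1120/1189 = 1120.

1120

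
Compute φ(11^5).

φ(161051) = 161051 · (1 − 1/11)
       = 161051 · 10/11 = 146410.

146410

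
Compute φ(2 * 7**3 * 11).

2940

φ(2) = 2 − 1 = 1.
φ(7^3) = 7^2·(7−1) = 49·6 = 294.
φ(11) = 11 − 1 = 10.
φ(7546) = 1 × 294 × 10 = 2940.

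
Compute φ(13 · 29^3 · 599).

168980448

φ(189917143) = 189917143 · (1 − 1/13) · (1 − 1/29) · (1 − 1/599)
       = 189917143 · 200928/225823 = 168980448.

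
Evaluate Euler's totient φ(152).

72

Prime factorization: 152 = 2**3 × 19.
φ(2^3) = 2^2·(2−1) = 4·1 = 4.
φ(19) = 19 − 1 = 18.
Since φ is multiplicative, φ(152) = 4 · 18 = 72.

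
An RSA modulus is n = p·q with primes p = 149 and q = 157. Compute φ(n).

φ(n) = (p − 1)(q − 1) = (149−1)(157−1) = 148·156 = 23088.

23088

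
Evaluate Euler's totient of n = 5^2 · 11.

φ(275) = 275 · (1 − 1/5) · (1 − 1/11)
       = 275 · 40/55 = 200.

200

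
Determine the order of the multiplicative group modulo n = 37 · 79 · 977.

2740608

φ(37) = 37 − 1 = 36.
φ(79) = 79 − 1 = 78.
φ(977) = 977 − 1 = 976.
φ(2855771) = 36 × 78 × 976 = 2740608.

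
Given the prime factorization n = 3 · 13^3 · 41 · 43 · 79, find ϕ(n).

531498240

φ(3) = 3 − 1 = 2.
φ(13^3) = 13^2·(13−1) = 169·12 = 2028.
φ(41) = 41 − 1 = 40.
φ(43) = 43 − 1 = 42.
φ(79) = 79 − 1 = 78.
Since φ is multiplicative, φ(917974707) = 2 · 2028 · 40 · 42 · 78 = 531498240.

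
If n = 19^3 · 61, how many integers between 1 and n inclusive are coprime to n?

389880

φ(19^3) = 19^2·(19−1) = 361·18 = 6498.
φ(61) = 61 − 1 = 60.
Since φ is multiplicative, φ(418399) = 6498 · 60 = 389880.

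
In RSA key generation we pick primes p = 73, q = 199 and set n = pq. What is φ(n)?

φ(14527) = 14527 · (1 − 1/73) · (1 − 1/199)
       = 14527 · 14256/14527 = 14256.

14256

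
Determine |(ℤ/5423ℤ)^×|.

4480

First factor: 5423 = 11 · 17 · 29.
φ(5423) = 5423 · (1 − 1/11) · (1 − 1/17) · (1 − 1/29)
       = 5423 · 4480/5423 = 4480.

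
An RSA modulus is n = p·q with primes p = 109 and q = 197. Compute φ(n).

For distinct primes, φ(pq) = (p−1)(q−1) = 108 × 196 = 21168.

21168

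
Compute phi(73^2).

5256

φ(73^2) = 73^2 − 73^1 = 5329 − 73 = 5256.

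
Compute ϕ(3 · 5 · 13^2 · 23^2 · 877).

φ(3) = 3 − 1 = 2.
φ(5) = 5 − 1 = 4.
φ(13^2) = 13^2 − 13^1 = 169 − 13 = 156.
φ(23^2) = 23^1·(23−1) = 23·22 = 506.
φ(877) = 877 − 1 = 876.
Since φ is multiplicative, φ(1176070155) = 2 · 4 · 156 · 506 · 876 = 553183488.

553183488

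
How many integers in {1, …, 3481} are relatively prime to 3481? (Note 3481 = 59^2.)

3422

φ(3481) = 3481 · (1 − 1/59)
       = 3481 · 58/59 = 3422.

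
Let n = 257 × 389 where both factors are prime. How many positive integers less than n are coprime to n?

φ(pq) = (p−1)(q−1) = 256 · 388 = 99328.

99328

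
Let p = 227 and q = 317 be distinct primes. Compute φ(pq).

71416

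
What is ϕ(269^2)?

72092

φ(269^2) = 269^1·(269−1) = 269·268 = 72092.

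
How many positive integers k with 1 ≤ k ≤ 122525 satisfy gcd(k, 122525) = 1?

87360

Factor 122525: 122525 = 5**2 * 13**2 * 29.
φ(5^2) = 5^1·(5−1) = 5·4 = 20.
φ(13^2) = 13^1·(13−1) = 13·12 = 156.
φ(29) = 29 − 1 = 28.
Multiply: 20 · 156 · 28 = 87360.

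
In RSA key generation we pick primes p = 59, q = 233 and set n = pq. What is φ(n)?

φ(pq) = (p−1)(q−1) = 58 · 232 = 13456.

13456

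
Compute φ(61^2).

3660

φ(61^2) = 61^2 − 61^1 = 3721 − 61 = 3660.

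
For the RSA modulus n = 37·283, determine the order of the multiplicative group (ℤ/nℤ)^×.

10152

φ(n) = (p − 1)(q − 1) = (37−1)(283−1) = 36·282 = 10152.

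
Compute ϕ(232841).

Prime factorization: 232841 = 7 · 29 · 31 · 37.
φ(232841) = 232841 · (1 − 1/7) · (1 − 1/29) · (1 − 1/31) · (1 − 1/37)
       = 232841 · 181440/232841 = 181440.

181440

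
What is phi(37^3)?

φ(37^3) = 37^3 − 37^2 = 50653 − 1369 = 49284.

49284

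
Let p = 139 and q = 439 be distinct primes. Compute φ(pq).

φ(pq) = (p−1)(q−1) = 138 · 438 = 60444.

60444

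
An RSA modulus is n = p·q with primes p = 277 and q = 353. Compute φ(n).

97152

φ(n) = (p − 1)(q − 1) = (277−1)(353−1) = 276·352 = 97152.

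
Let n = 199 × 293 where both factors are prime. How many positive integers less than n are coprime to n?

φ(pq) = (p−1)(q−1) = 198 · 292 = 57816.

57816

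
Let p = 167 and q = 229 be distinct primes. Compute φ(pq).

φ(n) = (p − 1)(q − 1) = (167−1)(229−1) = 166·228 = 37848.

37848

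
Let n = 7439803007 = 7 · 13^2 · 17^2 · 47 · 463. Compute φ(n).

5410589184

φ(7439803007) = 7439803007 · (1 − 1/7) · (1 − 1/13) · (1 − 1/17) · (1 − 1/47) · (1 − 1/463)
       = 7439803007 · 24482304/33664267 = 5410589184.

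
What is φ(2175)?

1120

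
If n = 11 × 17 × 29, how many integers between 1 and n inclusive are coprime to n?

4480

φ(5423) = 5423 · (1 − 1/11) · (1 − 1/17) · (1 − 1/29)
       = 5423 · 4480/5423 = 4480.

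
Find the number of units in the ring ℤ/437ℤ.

Prime factorization: 437 = 19 * 23.
φ(19) = 19 − 1 = 18.
φ(23) = 23 − 1 = 22.
Multiply: 18 · 22 = 396.

396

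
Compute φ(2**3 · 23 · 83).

φ(15272) = 15272 · (1 − 1/2) · (1 − 1/23) · (1 − 1/83)
       = 15272 · 1804/3818 = 7216.

7216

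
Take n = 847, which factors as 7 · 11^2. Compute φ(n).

660

φ(847) = 847 · (1 − 1/7) · (1 − 1/11)
       = 847 · 60/77 = 660.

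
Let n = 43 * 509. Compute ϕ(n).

φ(21887) = 21887 · (1 − 1/43) · (1 − 1/509)
       = 21887 · 21336/21887 = 21336.

21336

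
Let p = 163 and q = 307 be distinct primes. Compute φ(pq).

49572

φ(n) = (p − 1)(q − 1) = (163−1)(307−1) = 162·306 = 49572.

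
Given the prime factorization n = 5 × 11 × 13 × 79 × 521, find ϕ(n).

19468800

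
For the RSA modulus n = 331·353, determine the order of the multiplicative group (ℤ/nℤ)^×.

116160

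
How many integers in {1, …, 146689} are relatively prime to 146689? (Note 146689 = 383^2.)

146306

φ(383^2) = 383^2 − 383^1 = 146689 − 383 = 146306.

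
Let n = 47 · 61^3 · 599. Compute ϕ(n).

6141436080

φ(47) = 47 − 1 = 46.
φ(61^3) = 61^3 − 61^2 = 226981 − 3721 = 223260.
φ(599) = 599 − 1 = 598.
Multiply: 46 · 223260 · 598 = 6141436080.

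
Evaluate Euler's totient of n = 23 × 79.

1716

φ(23) = 23 − 1 = 22.
φ(79) = 79 − 1 = 78.
φ(1817) = 22 × 78 = 1716.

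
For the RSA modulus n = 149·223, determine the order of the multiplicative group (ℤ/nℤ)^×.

32856

For distinct primes, φ(pq) = (p−1)(q−1) = 148 × 222 = 32856.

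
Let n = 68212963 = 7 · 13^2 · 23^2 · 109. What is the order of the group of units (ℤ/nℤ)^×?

51150528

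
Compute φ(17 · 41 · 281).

179200

φ(17) = 17 − 1 = 16.
φ(41) = 41 − 1 = 40.
φ(281) = 281 − 1 = 280.
φ(195857) = 16 × 40 × 280 = 179200.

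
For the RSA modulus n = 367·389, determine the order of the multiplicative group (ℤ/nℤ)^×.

142008

φ(367) = 367 − 1 = 366.
φ(389) = 389 − 1 = 388.
Since φ is multiplicative, φ(142763) = 366 · 388 = 142008.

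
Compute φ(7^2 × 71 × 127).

φ(7^2) = 7^1·(7−1) = 7·6 = 42.
φ(71) = 71 − 1 = 70.
φ(127) = 127 − 1 = 126.
φ(441833) = 42 × 70 × 126 = 370440.

370440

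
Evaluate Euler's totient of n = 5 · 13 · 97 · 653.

φ(4117165) = 4117165 · (1 − 1/5) · (1 − 1/13) · (1 − 1/97) · (1 − 1/653)
       = 4117165 · 3004416/4117165 = 3004416.

3004416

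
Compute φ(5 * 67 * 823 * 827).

φ(5) = 5 − 1 = 4.
φ(67) = 67 − 1 = 66.
φ(823) = 823 − 1 = 822.
φ(827) = 827 − 1 = 826.
Multiply: 4 · 66 · 822 · 826 = 179248608.

179248608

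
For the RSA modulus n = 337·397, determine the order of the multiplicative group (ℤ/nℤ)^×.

133056

φ(337) = 337 − 1 = 336.
φ(397) = 397 − 1 = 396.
φ(133789) = 336 × 396 = 133056.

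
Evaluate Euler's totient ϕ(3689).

First factor: 3689 = 7 · 17 · 31.
φ(7) = 7 − 1 = 6.
φ(17) = 17 − 1 = 16.
φ(31) = 31 − 1 = 30.
Since φ is multiplicative, φ(3689) = 6 · 16 · 30 = 2880.

2880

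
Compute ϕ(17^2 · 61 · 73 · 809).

φ(17^2) = 17^1·(17−1) = 17·16 = 272.
φ(61) = 61 − 1 = 60.
φ(73) = 73 − 1 = 72.
φ(809) = 809 − 1 = 808.
Since φ is multiplicative, φ(1041115853) = 272 · 60 · 72 · 808 = 949432320.

949432320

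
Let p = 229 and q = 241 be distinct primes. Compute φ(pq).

54720

For distinct primes, φ(pq) = (p−1)(q−1) = 228 × 240 = 54720.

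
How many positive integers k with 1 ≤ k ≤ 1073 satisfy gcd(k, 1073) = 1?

1008

Factor 1073: 1073 = 29 · 37.
φ(29) = 29 − 1 = 28.
φ(37) = 37 − 1 = 36.
Since φ is multiplicative, φ(1073) = 28 · 36 = 1008.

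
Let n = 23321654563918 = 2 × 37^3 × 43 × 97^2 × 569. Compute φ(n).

10948296296448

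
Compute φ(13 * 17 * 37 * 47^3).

φ(848960671) = 848960671 · (1 − 1/13) · (1 − 1/17) · (1 − 1/37) · (1 − 1/47)
       = 848960671 · 317952/384319 = 702355968.

702355968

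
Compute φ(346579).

Factor 346579: 346579 = 17 × 19 × 29 × 37.
φ(346579) = 346579 · (1 − 1/17) · (1 − 1/19) · (1 − 1/29) · (1 − 1/37)
       = 346579 · 290304/346579 = 290304.

290304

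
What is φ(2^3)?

φ(8) = 8 · (1 − 1/2)
       = 8 · 1/2 = 4.

4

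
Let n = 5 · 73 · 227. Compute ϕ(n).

65088

φ(5) = 5 − 1 = 4.
φ(73) = 73 − 1 = 72.
φ(227) = 227 − 1 = 226.
Multiply: 4 · 72 · 226 = 65088.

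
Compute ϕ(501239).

Factor 501239: 501239 = 19 × 23 × 31 × 37.
φ(19) = 19 − 1 = 18.
φ(23) = 23 − 1 = 22.
φ(31) = 31 − 1 = 30.
φ(37) = 37 − 1 = 36.
φ(501239) = 18 × 22 × 30 × 36 = 427680.

427680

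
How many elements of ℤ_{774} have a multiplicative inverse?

Prime factorization: 774 = 2 · 3^2 · 43.
φ(774) = 774 · (1 − 1/2) · (1 − 1/3) · (1 − 1/43)
       = 774 · 84/258 = 252.

252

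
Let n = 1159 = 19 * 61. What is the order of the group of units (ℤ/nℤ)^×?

1080

φ(19) = 19 − 1 = 18.
φ(61) = 61 − 1 = 60.
φ(1159) = 18 × 60 = 1080.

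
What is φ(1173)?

First factor: 1173 = 3 · 17 · 23.
φ(3) = 3 − 1 = 2.
φ(17) = 17 − 1 = 16.
φ(23) = 23 − 1 = 22.
φ(1173) = 2 × 16 × 22 = 704.

704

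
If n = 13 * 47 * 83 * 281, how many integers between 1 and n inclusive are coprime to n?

φ(13) = 13 − 1 = 12.
φ(47) = 47 − 1 = 46.
φ(83) = 83 − 1 = 82.
φ(281) = 281 − 1 = 280.
Since φ is multiplicative, φ(14250353) = 12 · 46 · 82 · 280 = 12673920.

12673920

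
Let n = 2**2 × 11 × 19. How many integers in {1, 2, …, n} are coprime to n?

φ(836) = 836 · (1 − 1/2) · (1 − 1/11) · (1 − 1/19)
       = 836 · 180/418 = 360.

360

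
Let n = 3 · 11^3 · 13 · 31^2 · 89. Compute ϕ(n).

2376633600

φ(4439724861) = 4439724861 · (1 − 1/3) · (1 − 1/11) · (1 − 1/13) · (1 − 1/31) · (1 − 1/89)
       = 4439724861 · 633600/1183611 = 2376633600.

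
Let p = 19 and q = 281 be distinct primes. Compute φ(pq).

5040

For distinct primes, φ(pq) = (p−1)(q−1) = 18 × 280 = 5040.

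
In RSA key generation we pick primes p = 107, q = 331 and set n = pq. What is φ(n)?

φ(35417) = 35417 · (1 − 1/107) · (1 − 1/331)
       = 35417 · 34980/35417 = 34980.

34980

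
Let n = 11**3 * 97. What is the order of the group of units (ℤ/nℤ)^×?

116160

φ(11^3) = 11^3 − 11^2 = 1331 − 121 = 1210.
φ(97) = 97 − 1 = 96.
Multiply: 1210 · 96 = 116160.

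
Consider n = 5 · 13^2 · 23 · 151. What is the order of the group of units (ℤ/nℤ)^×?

φ(5) = 5 − 1 = 4.
φ(13^2) = 13^2 − 13^1 = 169 − 13 = 156.
φ(23) = 23 − 1 = 22.
φ(151) = 151 − 1 = 150.
φ(2934685) = 4 × 156 × 22 × 150 = 2059200.

2059200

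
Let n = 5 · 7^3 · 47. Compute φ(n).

φ(5) = 5 − 1 = 4.
φ(7^3) = 7^2·(7−1) = 49·6 = 294.
φ(47) = 47 − 1 = 46.
Since φ is multiplicative, φ(80605) = 4 · 294 · 46 = 54096.

54096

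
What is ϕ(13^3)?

φ(2197) = 2197 · (1 − 1/13)
       = 2197 · 12/13 = 2028.

2028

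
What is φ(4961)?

First factor: 4961 = 11^2 * 41.
φ(11^2) = 11^1·(11−1) = 11·10 = 110.
φ(41) = 41 − 1 = 40.
Since φ is multiplicative, φ(4961) = 110 · 40 = 4400.

4400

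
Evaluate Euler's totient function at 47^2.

2162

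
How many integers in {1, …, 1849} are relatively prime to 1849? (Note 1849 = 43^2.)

φ(1849) = 1849 · (1 − 1/43)
       = 1849 · 42/43 = 1806.

1806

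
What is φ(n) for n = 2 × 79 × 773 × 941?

56603040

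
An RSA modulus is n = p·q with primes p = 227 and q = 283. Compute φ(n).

63732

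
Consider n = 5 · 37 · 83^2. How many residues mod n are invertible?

φ(5) = 5 − 1 = 4.
φ(37) = 37 − 1 = 36.
φ(83^2) = 83^2 − 83^1 = 6889 − 83 = 6806.
φ(1274465) = 4 × 36 × 6806 = 980064.

980064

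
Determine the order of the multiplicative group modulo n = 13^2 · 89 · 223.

3047616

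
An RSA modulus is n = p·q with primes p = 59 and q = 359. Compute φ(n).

φ(21181) = 21181 · (1 − 1/59) · (1 − 1/359)
       = 21181 · 20764/21181 = 20764.

20764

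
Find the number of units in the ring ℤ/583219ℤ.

Prime factorization: 583219 = 7 · 13^2 · 17 · 29.
φ(7) = 7 − 1 = 6.
φ(13^2) = 13^2 − 13^1 = 169 − 13 = 156.
φ(17) = 17 − 1 = 16.
φ(29) = 29 − 1 = 28.
Multiply: 6 · 156 · 16 · 28 = 419328.

419328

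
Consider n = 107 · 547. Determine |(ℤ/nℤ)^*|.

57876

φ(58529) = 58529 · (1 − 1/107) · (1 − 1/547)
       = 58529 · 57876/58529 = 57876.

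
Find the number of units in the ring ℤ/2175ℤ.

1120

2175 = 3 × 5**2 × 29.
φ(2175) = 2175 · (1 − 1/3) · (1 − 1/5) · (1 − 1/29)
       = 2175 · 224/435 = 1120.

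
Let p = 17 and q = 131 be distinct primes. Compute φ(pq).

2080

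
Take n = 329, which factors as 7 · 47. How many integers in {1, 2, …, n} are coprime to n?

276

φ(329) = 329 · (1 − 1/7) · (1 − 1/47)
       = 329 · 276/329 = 276.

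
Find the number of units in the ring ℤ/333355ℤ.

221760

333355 = 5 * 11^2 * 19 * 29.
φ(333355) = 333355 · (1 − 1/5) · (1 − 1/11) · (1 − 1/19) · (1 − 1/29)
       = 333355 · 20160/30305 = 221760.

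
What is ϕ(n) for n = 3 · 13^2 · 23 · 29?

192192

φ(3) = 3 − 1 = 2.
φ(13^2) = 13^2 − 13^1 = 169 − 13 = 156.
φ(23) = 23 − 1 = 22.
φ(29) = 29 − 1 = 28.
φ(338169) = 2 × 156 × 22 × 28 = 192192.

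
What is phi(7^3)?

φ(343) = 343 · (1 − 1/7)
       = 343 · 6/7 = 294.

294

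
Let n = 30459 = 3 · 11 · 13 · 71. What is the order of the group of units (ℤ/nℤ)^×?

16800

φ(30459) = 30459 · (1 − 1/3) · (1 − 1/11) · (1 − 1/13) · (1 − 1/71)
       = 30459 · 16800/30459 = 16800.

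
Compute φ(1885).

First factor: 1885 = 5 · 13 · 29.
φ(5) = 5 − 1 = 4.
φ(13) = 13 − 1 = 12.
φ(29) = 29 − 1 = 28.
Since φ is multiplicative, φ(1885) = 4 · 12 · 28 = 1344.

1344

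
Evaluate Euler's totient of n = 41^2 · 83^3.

926432720

φ(41^2) = 41^2 − 41^1 = 1681 − 41 = 1640.
φ(83^3) = 83^2·(83−1) = 6889·82 = 564898.
φ(961173947) = 1640 × 564898 = 926432720.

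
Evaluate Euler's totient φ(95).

72

95 = 5 · 19.
φ(95) = 95 · (1 − 1/5) · (1 − 1/19)
       = 95 · 72/95 = 72.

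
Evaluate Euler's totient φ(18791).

16632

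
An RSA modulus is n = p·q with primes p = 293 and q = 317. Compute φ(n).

For distinct primes, φ(pq) = (p−1)(q−1) = 292 × 316 = 92272.

92272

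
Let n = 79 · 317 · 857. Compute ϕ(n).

21098688

φ(21461851) = 21461851 · (1 − 1/79) · (1 − 1/317) · (1 − 1/857)
       = 21461851 · 21098688/21461851 = 21098688.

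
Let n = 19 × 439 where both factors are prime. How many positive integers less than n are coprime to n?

7884

φ(19) = 19 − 1 = 18.
φ(439) = 439 − 1 = 438.
φ(8341) = 18 × 438 = 7884.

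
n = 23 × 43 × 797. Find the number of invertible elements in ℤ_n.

φ(23) = 23 − 1 = 22.
φ(43) = 43 − 1 = 42.
φ(797) = 797 − 1 = 796.
φ(788233) = 22 × 42 × 796 = 735504.

735504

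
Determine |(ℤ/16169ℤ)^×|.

14256

Prime factorization: 16169 = 19 × 23 × 37.
φ(19) = 19 − 1 = 18.
φ(23) = 23 − 1 = 22.
φ(37) = 37 − 1 = 36.
Multiply: 18 · 22 · 36 = 14256.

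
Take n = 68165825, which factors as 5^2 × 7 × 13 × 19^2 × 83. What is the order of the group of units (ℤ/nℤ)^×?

φ(68165825) = 68165825 · (1 − 1/5) · (1 − 1/7) · (1 − 1/13) · (1 − 1/19) · (1 − 1/83)
       = 68165825 · 425088/717535 = 40383360.

40383360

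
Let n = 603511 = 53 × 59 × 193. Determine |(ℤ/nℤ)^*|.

φ(53) = 53 − 1 = 52.
φ(59) = 59 − 1 = 58.
φ(193) = 193 − 1 = 192.
φ(603511) = 52 × 58 × 192 = 579072.

579072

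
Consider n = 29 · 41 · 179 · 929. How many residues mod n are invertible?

φ(29) = 29 − 1 = 28.
φ(41) = 41 − 1 = 40.
φ(179) = 179 − 1 = 178.
φ(929) = 929 − 1 = 928.
Multiply: 28 · 40 · 178 · 928 = 185006080.

185006080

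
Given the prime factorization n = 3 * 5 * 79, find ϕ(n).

624

φ(1185) = 1185 · (1 − 1/3) · (1 − 1/5) · (1 − 1/79)
       = 1185 · 624/1185 = 624.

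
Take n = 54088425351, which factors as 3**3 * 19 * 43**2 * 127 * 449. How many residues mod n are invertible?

φ(54088425351) = 54088425351 · (1 − 1/3) · (1 − 1/19) · (1 − 1/43) · (1 − 1/127) · (1 − 1/449)
       = 54088425351 · 85349376/139763373 = 33030208512.

33030208512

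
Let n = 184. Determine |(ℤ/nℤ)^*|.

Factor 184: 184 = 2^3 * 23.
φ(2^3) = 2^3 − 2^2 = 8 − 4 = 4.
φ(23) = 23 − 1 = 22.
φ(184) = 4 × 22 = 88.

88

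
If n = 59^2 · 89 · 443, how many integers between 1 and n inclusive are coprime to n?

133102112

φ(137245387) = 137245387 · (1 − 1/59) · (1 − 1/89) · (1 − 1/443)
       = 137245387 · 2255968/2326193 = 133102112.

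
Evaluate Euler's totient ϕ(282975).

Factor 282975: 282975 = 3 · 5^2 · 7^3 · 11.
φ(3) = 3 − 1 = 2.
φ(5^2) = 5^1·(5−1) = 5·4 = 20.
φ(7^3) = 7^3 − 7^2 = 343 − 49 = 294.
φ(11) = 11 − 1 = 10.
φ(282975) = 2 × 20 × 294 × 10 = 117600.

117600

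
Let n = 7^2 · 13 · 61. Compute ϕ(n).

φ(38857) = 38857 · (1 − 1/7) · (1 − 1/13) · (1 − 1/61)
       = 38857 · 4320/5551 = 30240.

30240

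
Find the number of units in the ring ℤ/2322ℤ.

2322 = 2 · 3**3 · 43.
φ(2322) = 2322 · (1 − 1/2) · (1 − 1/3) · (1 − 1/43)
       = 2322 · 84/258 = 756.

756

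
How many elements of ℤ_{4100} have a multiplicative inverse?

1600

4100 = 2**2 × 5**2 × 41.
φ(4100) = 4100 · (1 − 1/2) · (1 − 1/5) · (1 − 1/41)
       = 4100 · 160/410 = 1600.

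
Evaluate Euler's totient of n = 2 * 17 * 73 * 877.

1009152

φ(2176714) = 2176714 · (1 − 1/2) · (1 − 1/17) · (1 − 1/73) · (1 − 1/877)
       = 2176714 · 1009152/2176714 = 1009152.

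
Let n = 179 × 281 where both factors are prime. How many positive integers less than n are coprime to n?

49840

φ(n) = (p − 1)(q − 1) = (179−1)(281−1) = 178·280 = 49840.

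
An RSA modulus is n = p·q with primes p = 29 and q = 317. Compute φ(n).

8848

For distinct primes, φ(pq) = (p−1)(q−1) = 28 × 316 = 8848.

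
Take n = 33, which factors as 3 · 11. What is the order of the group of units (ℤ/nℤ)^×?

20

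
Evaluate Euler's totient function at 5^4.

500

φ(625) = 625 · (1 − 1/5)
       = 625 · 4/5 = 500.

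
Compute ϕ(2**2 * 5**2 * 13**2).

φ(2^2) = 2^2 − 2^1 = 4 − 2 = 2.
φ(5^2) = 5^2 − 5^1 = 25 − 5 = 20.
φ(13^2) = 13^2 − 13^1 = 169 − 13 = 156.
Since φ is multiplicative, φ(16900) = 2 · 20 · 156 = 6240.

6240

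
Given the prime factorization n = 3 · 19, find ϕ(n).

36

φ(57) = 57 · (1 − 1/3) · (1 − 1/19)
       = 57 · 36/57 = 36.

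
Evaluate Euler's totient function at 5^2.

20

φ(25) = 25 · (1 − 1/5)
       = 25 · 4/5 = 20.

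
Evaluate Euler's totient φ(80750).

28800

First factor: 80750 = 2 · 5^3 · 17 · 19.
φ(2) = 2 − 1 = 1.
φ(5^3) = 5^2·(5−1) = 25·4 = 100.
φ(17) = 17 − 1 = 16.
φ(19) = 19 − 1 = 18.
Multiply: 1 · 100 · 16 · 18 = 28800.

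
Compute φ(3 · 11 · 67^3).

5925480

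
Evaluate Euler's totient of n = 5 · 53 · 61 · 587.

φ(9488855) = 9488855 · (1 − 1/5) · (1 − 1/53) · (1 − 1/61) · (1 − 1/587)
       = 9488855 · 7313280/9488855 = 7313280.

7313280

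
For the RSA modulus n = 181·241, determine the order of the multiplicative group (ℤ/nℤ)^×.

43200

φ(pq) = (p−1)(q−1) = 180 · 240 = 43200.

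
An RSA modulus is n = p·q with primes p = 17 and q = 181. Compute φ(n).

φ(pq) = (p−1)(q−1) = 16 · 180 = 2880.

2880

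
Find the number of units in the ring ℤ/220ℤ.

80

220 = 2**2 · 5 · 11.
φ(220) = 220 · (1 − 1/2) · (1 − 1/5) · (1 − 1/11)
       = 220 · 40/110 = 80.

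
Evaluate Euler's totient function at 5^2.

φ(5^2) = 5^2 − 5^1 = 25 − 5 = 20.

20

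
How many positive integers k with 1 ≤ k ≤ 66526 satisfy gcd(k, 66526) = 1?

30240

Factor 66526: 66526 = 2 * 29 * 31 * 37.
φ(66526) = 66526 · (1 − 1/2) · (1 − 1/29) · (1 − 1/31) · (1 − 1/37)
       = 66526 · 30240/66526 = 30240.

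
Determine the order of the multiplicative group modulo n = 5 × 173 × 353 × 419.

φ(127939555) = 127939555 · (1 − 1/5) · (1 − 1/173) · (1 − 1/353) · (1 − 1/419)
       = 127939555 · 101229568/127939555 = 101229568.

101229568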